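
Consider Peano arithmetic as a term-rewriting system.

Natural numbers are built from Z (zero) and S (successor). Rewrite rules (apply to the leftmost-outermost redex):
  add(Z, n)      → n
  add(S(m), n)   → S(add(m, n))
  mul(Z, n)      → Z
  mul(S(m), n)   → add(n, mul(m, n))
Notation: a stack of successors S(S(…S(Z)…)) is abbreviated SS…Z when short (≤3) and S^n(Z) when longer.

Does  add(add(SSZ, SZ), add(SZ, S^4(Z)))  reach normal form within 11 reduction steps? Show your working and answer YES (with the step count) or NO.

Answer: YES — reaches normal form S^8(Z) in 9 ≤ 11 steps

Derivation:
  start: add(add(SSZ, SZ), add(SZ, S^4(Z)))
  step 1: add(S(add(SZ, SZ)), add(SZ, S^4(Z)))
  step 2: S(add(add(SZ, SZ), add(SZ, S^4(Z))))
  step 3: S(add(S(add(Z, SZ)), add(SZ, S^4(Z))))
  step 4: S(S(add(add(Z, SZ), add(SZ, S^4(Z)))))
  step 5: S(S(add(SZ, add(SZ, S^4(Z)))))
  step 6: S(S(S(add(Z, add(SZ, S^4(Z))))))
  step 7: S(S(S(add(SZ, S^4(Z)))))
  step 8: S(S(S(S(add(Z, S^4(Z))))))
  step 9: S^8(Z)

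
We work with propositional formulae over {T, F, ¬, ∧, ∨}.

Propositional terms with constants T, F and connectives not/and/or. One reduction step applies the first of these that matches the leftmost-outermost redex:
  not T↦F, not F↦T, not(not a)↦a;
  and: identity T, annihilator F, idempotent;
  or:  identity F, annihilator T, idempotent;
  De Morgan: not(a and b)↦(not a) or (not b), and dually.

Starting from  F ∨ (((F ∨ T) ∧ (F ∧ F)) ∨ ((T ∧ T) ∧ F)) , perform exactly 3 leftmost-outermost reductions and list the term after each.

Answer: after 3 steps: (F ∧ F) ∨ ((T ∧ T) ∧ F)

Derivation:
  start: F ∨ (((F ∨ T) ∧ (F ∧ F)) ∨ ((T ∧ T) ∧ F))
  step 1: ((F ∨ T) ∧ (F ∧ F)) ∨ ((T ∧ T) ∧ F)
  step 2: (T ∧ (F ∧ F)) ∨ ((T ∧ T) ∧ F)
  step 3: (F ∧ F) ∨ ((T ∧ T) ∧ F)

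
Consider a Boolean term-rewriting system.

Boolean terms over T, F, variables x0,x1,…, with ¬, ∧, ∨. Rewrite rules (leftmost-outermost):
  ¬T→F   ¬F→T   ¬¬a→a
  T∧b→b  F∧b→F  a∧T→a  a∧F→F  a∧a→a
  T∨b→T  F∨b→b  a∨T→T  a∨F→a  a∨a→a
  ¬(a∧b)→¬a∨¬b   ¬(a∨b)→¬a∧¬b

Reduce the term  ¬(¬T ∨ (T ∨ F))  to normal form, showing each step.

  start: ¬(¬T ∨ (T ∨ F))
  step 1: ¬¬T ∧ ¬(T ∨ F)
  step 2: T ∧ ¬(T ∨ F)
  step 3: ¬(T ∨ F)
  step 4: ¬T ∧ ¬F
  step 5: F ∧ ¬F
  step 6: F

Answer: normal form = F  (in 6 steps)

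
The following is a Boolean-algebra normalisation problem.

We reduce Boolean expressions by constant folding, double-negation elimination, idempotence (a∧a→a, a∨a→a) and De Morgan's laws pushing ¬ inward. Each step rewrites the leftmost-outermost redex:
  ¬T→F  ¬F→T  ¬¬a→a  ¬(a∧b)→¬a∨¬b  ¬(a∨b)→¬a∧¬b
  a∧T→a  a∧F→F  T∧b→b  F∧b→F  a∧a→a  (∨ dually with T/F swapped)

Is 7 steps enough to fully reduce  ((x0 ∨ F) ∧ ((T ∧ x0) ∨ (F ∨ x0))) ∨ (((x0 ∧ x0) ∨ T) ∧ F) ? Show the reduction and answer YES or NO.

  start: ((x0 ∨ F) ∧ ((T ∧ x0) ∨ (F ∨ x0))) ∨ (((x0 ∧ x0) ∨ T) ∧ F)
  [1] (x0 ∧ ((T ∧ x0) ∨ (F ∨ x0))) ∨ (((x0 ∧ x0) ∨ T) ∧ F)
  [2] (x0 ∧ (x0 ∨ (F ∨ x0))) ∨ (((x0 ∧ x0) ∨ T) ∧ F)
  [3] (x0 ∧ (x0 ∨ x0)) ∨ (((x0 ∧ x0) ∨ T) ∧ F)
  [4] (x0 ∧ x0) ∨ (((x0 ∧ x0) ∨ T) ∧ F)
  [5] x0 ∨ (((x0 ∧ x0) ∨ T) ∧ F)
  [6] x0 ∨ F
  [7] x0

Answer: YES — reaches normal form x0 in 7 ≤ 7 steps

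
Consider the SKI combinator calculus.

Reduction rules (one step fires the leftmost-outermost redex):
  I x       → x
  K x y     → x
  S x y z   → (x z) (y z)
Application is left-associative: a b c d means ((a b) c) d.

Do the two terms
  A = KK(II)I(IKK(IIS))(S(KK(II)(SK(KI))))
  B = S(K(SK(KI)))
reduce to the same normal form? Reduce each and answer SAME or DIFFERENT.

Answer: SAME — A ⇓ S(K(SK(KI))), B ⇓ S(K(SK(KI)))

Working:
Term A:
  start: KK(II)I(IKK(IIS))(S(KK(II)(SK(KI))))
  step 1: KI(IKK(IIS))(S(KK(II)(SK(KI))))
  step 2: I(S(KK(II)(SK(KI))))
  step 3: S(KK(II)(SK(KI)))
  step 4: S(K(SK(KI)))

Term B:
  start: S(K(SK(KI)))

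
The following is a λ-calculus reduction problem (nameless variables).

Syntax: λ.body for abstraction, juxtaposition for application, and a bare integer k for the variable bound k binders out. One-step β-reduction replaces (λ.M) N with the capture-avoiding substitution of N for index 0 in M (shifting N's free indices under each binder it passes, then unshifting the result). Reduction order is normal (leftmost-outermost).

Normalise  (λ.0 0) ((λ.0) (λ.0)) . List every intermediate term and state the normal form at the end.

Answer: normal form = λ.0  (in 4 steps)

Derivation:
  start: (λ.0 0) ((λ.0) (λ.0))
  step 1: (λ.0) (λ.0) ((λ.0) (λ.0))
  step 2: (λ.0) ((λ.0) (λ.0))
  step 3: (λ.0) (λ.0)
  step 4: λ.0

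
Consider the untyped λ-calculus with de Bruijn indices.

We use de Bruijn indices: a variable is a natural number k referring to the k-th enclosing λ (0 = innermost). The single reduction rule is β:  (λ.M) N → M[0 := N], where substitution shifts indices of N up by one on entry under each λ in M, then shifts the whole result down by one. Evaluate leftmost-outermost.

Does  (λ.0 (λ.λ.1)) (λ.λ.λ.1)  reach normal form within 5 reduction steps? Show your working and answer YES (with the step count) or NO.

Answer: YES — reaches normal form λ.λ.1 in 2 ≤ 5 steps

Derivation:
  start: (λ.0 (λ.λ.1)) (λ.λ.λ.1)
  →1  (λ.λ.λ.1) (λ.λ.1)
  →2  λ.λ.1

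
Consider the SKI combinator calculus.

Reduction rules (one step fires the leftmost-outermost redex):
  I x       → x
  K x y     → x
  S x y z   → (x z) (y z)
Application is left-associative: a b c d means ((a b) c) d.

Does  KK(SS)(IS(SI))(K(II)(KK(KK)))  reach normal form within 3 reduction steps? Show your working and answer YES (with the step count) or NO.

Answer: YES — reaches normal form S(SI) in 3 ≤ 3 steps

Reduction:
  start: KK(SS)(IS(SI))(K(II)(KK(KK)))
  →1  K(IS(SI))(K(II)(KK(KK)))
  →2  IS(SI)
  →3  S(SI)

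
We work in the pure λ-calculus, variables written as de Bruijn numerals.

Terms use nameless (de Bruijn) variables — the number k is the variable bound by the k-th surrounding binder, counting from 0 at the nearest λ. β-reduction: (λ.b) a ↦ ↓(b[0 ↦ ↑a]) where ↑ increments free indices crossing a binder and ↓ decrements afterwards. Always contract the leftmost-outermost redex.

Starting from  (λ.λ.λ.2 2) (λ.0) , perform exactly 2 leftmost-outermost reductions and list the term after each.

Answer: after 2 steps: λ.λ.λ.0

Reduction:
  start: (λ.λ.λ.2 2) (λ.0)
  →1  λ.λ.(λ.0) (λ.0)
  →2  λ.λ.λ.0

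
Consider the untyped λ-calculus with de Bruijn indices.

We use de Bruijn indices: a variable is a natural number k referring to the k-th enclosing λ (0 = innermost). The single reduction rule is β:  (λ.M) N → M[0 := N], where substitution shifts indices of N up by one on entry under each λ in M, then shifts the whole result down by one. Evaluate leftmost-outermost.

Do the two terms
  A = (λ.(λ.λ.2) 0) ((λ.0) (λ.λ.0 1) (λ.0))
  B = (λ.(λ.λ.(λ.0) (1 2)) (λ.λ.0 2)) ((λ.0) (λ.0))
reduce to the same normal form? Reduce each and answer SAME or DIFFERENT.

Answer: SAME — A ⇓ λ.λ.0 (λ.0), B ⇓ λ.λ.0 (λ.0)

Derivation:
Term A:
  start: (λ.(λ.λ.2) 0) ((λ.0) (λ.λ.0 1) (λ.0))
  →1  (λ.λ.(λ.0) (λ.λ.0 1) (λ.0)) ((λ.0) (λ.λ.0 1) (λ.0))
  →2  λ.(λ.0) (λ.λ.0 1) (λ.0)
  →3  λ.(λ.λ.0 1) (λ.0)
  →4  λ.λ.0 (λ.0)

Term B:
  start: (λ.(λ.λ.(λ.0) (1 2)) (λ.λ.0 2)) ((λ.0) (λ.0))
  →1  (λ.λ.(λ.0) (1 ((λ.0) (λ.0)))) (λ.λ.0 ((λ.0) (λ.0)))
  →2  λ.(λ.0) ((λ.λ.0 ((λ.0) (λ.0))) ((λ.0) (λ.0)))
  →3  λ.(λ.λ.0 ((λ.0) (λ.0))) ((λ.0) (λ.0))
  →4  λ.λ.0 ((λ.0) (λ.0))
  →5  λ.λ.0 (λ.0)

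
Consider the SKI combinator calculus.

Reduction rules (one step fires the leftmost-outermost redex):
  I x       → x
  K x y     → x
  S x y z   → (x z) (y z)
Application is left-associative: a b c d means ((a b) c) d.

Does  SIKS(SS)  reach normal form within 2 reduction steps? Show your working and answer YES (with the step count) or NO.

  start: SIKS(SS)
  [1] IS(KS)(SS)
  [2] S(KS)(SS)

Answer: YES — reaches normal form S(KS)(SS) in 2 ≤ 2 steps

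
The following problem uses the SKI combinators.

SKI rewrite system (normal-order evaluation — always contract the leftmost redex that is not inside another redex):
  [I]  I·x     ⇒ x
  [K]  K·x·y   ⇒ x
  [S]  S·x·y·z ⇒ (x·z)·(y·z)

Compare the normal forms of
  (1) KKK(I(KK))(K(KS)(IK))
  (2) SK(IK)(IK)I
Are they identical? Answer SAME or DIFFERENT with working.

Term A:
  start: KKK(I(KK))(K(KS)(IK))
  →1  K(I(KK))(K(KS)(IK))
  →2  I(KK)
  →3  KK

Term B:
  start: SK(IK)(IK)I
  →1  K(IK)(IK(IK))I
  →2  IKI
  →3  KI

Answer: DIFFERENT — A ⇓ KK, B ⇓ KI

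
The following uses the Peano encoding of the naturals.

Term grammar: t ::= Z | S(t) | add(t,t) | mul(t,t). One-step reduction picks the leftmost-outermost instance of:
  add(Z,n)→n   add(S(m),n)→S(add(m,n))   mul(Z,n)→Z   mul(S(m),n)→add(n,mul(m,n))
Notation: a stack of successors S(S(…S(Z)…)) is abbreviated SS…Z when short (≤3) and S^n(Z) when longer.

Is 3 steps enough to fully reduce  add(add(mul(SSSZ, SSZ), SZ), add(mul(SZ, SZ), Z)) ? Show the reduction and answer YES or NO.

Answer: NO — after 3 steps the term is add(S(add(add(SZ, mul(SSZ, SSZ)), SZ)), add(mul(SZ, SZ), Z)), not yet normal

Working:
  start: add(add(mul(SSSZ, SSZ), SZ), add(mul(SZ, SZ), Z))
  →1  add(add(add(SSZ, mul(SSZ, SSZ)), SZ), add(mul(SZ, SZ), Z))
  →2  add(add(S(add(SZ, mul(SSZ, SSZ))), SZ), add(mul(SZ, SZ), Z))
  →3  add(S(add(add(SZ, mul(SSZ, SSZ)), SZ)), add(mul(SZ, SZ), Z))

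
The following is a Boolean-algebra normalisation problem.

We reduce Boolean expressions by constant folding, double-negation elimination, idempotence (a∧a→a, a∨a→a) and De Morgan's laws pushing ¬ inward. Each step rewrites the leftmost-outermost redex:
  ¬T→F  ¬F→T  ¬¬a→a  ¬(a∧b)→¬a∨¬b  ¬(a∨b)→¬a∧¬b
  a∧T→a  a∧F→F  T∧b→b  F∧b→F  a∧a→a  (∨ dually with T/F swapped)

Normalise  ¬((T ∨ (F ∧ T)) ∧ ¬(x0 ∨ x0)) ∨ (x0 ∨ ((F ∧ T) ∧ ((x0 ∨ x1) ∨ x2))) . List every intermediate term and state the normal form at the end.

Answer: normal form = x0  (in 11 steps)

Derivation:
  start: ¬((T ∨ (F ∧ T)) ∧ ¬(x0 ∨ x0)) ∨ (x0 ∨ ((F ∧ T) ∧ ((x0 ∨ x1) ∨ x2)))
  step 1: (¬(T ∨ (F ∧ T)) ∨ ¬¬(x0 ∨ x0)) ∨ (x0 ∨ ((F ∧ T) ∧ ((x0 ∨ x1) ∨ x2)))
  step 2: ((¬T ∧ ¬(F ∧ T)) ∨ ¬¬(x0 ∨ x0)) ∨ (x0 ∨ ((F ∧ T) ∧ ((x0 ∨ x1) ∨ x2)))
  step 3: ((F ∧ ¬(F ∧ T)) ∨ ¬¬(x0 ∨ x0)) ∨ (x0 ∨ ((F ∧ T) ∧ ((x0 ∨ x1) ∨ x2)))
  step 4: (F ∨ ¬¬(x0 ∨ x0)) ∨ (x0 ∨ ((F ∧ T) ∧ ((x0 ∨ x1) ∨ x2)))
  step 5: ¬¬(x0 ∨ x0) ∨ (x0 ∨ ((F ∧ T) ∧ ((x0 ∨ x1) ∨ x2)))
  step 6: (x0 ∨ x0) ∨ (x0 ∨ ((F ∧ T) ∧ ((x0 ∨ x1) ∨ x2)))
  step 7: x0 ∨ (x0 ∨ ((F ∧ T) ∧ ((x0 ∨ x1) ∨ x2)))
  step 8: x0 ∨ (x0 ∨ (F ∧ ((x0 ∨ x1) ∨ x2)))
  step 9: x0 ∨ (x0 ∨ F)
  step 10: x0 ∨ x0
  step 11: x0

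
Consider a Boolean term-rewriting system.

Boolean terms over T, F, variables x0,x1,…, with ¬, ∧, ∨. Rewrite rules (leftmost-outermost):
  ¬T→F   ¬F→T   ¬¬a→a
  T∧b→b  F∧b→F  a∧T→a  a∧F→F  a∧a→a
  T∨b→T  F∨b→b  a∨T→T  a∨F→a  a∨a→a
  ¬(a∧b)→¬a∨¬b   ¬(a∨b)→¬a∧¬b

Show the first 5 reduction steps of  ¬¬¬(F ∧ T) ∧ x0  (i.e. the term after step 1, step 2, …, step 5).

Answer: after 5 steps: x0

Working:
  start: ¬¬¬(F ∧ T) ∧ x0
  [1] ¬(F ∧ T) ∧ x0
  [2] (¬F ∨ ¬T) ∧ x0
  [3] (T ∨ ¬T) ∧ x0
  [4] T ∧ x0
  [5] x0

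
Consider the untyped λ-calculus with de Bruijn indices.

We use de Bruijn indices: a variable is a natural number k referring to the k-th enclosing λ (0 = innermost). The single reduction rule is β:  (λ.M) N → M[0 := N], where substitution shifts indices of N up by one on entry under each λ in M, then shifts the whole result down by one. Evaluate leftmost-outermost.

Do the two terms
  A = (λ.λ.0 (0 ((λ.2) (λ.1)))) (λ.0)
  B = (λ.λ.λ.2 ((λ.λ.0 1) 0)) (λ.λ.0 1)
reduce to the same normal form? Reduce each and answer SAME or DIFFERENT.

Term A:
  start: (λ.λ.0 (0 ((λ.2) (λ.1)))) (λ.0)
  step 1: λ.0 (0 ((λ.λ.0) (λ.1)))
  step 2: λ.0 (0 (λ.0))

Term B:
  start: (λ.λ.λ.2 ((λ.λ.0 1) 0)) (λ.λ.0 1)
  step 1: λ.λ.(λ.λ.0 1) ((λ.λ.0 1) 0)
  step 2: λ.λ.λ.0 ((λ.λ.0 1) 1)
  step 3: λ.λ.λ.0 (λ.0 2)

Answer: DIFFERENT — A ⇓ λ.0 (0 (λ.0)), B ⇓ λ.λ.λ.0 (λ.0 2)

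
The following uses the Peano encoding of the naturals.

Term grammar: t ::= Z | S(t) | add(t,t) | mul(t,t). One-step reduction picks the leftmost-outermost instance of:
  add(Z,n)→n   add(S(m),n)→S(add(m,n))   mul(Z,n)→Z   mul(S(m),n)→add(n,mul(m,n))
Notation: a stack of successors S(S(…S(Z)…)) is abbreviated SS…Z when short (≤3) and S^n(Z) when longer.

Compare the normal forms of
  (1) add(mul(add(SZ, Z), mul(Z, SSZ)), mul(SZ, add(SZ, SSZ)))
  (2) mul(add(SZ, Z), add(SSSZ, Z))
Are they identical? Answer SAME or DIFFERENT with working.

Term A:
  start: add(mul(add(SZ, Z), mul(Z, SSZ)), mul(SZ, add(SZ, SSZ)))
  →1  add(mul(S(add(Z, Z)), mul(Z, SSZ)), mul(SZ, add(SZ, SSZ)))
  →2  add(add(mul(Z, SSZ), mul(add(Z, Z), mul(Z, SSZ))), mul(SZ, add(SZ, SSZ)))
  →3  add(add(Z, mul(add(Z, Z), mul(Z, SSZ))), mul(SZ, add(SZ, SSZ)))
  →4  add(mul(add(Z, Z), mul(Z, SSZ)), mul(SZ, add(SZ, SSZ)))
  →5  add(mul(Z, mul(Z, SSZ)), mul(SZ, add(SZ, SSZ)))
  →6  add(Z, mul(SZ, add(SZ, SSZ)))
  →7  mul(SZ, add(SZ, SSZ))
  →8  add(add(SZ, SSZ), mul(Z, add(SZ, SSZ)))
  →9  add(S(add(Z, SSZ)), mul(Z, add(SZ, SSZ)))
  →10  S(add(add(Z, SSZ), mul(Z, add(SZ, SSZ))))
  →11  S(add(SSZ, mul(Z, add(SZ, SSZ))))
  →12  S(S(add(SZ, mul(Z, add(SZ, SSZ)))))
  →13  S(S(S(add(Z, mul(Z, add(SZ, SSZ))))))
  →14  S(S(S(mul(Z, add(SZ, SSZ)))))
  →15  SSSZ

Term B:
  start: mul(add(SZ, Z), add(SSSZ, Z))
  →1  mul(S(add(Z, Z)), add(SSSZ, Z))
  →2  add(add(SSSZ, Z), mul(add(Z, Z), add(SSSZ, Z)))
  →3  add(S(add(SSZ, Z)), mul(add(Z, Z), add(SSSZ, Z)))
  →4  S(add(add(SSZ, Z), mul(add(Z, Z), add(SSSZ, Z))))
  →5  S(add(S(add(SZ, Z)), mul(add(Z, Z), add(SSSZ, Z))))
  →6  S(S(add(add(SZ, Z), mul(add(Z, Z), add(SSSZ, Z)))))
  →7  S(S(add(S(add(Z, Z)), mul(add(Z, Z), add(SSSZ, Z)))))
  →8  S(S(S(add(add(Z, Z), mul(add(Z, Z), add(SSSZ, Z))))))
  →9  S(S(S(add(Z, mul(add(Z, Z), add(SSSZ, Z))))))
  →10  S(S(S(mul(add(Z, Z), add(SSSZ, Z)))))
  →11  S(S(S(mul(Z, add(SSSZ, Z)))))
  →12  SSSZ

Answer: SAME — A ⇓ SSSZ, B ⇓ SSSZ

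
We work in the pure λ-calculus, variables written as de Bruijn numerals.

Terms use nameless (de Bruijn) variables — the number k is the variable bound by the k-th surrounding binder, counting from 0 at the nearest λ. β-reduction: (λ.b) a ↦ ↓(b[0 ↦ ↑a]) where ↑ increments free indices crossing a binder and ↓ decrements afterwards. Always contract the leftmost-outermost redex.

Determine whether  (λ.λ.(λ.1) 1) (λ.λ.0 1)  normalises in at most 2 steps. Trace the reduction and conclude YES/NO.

  start: (λ.λ.(λ.1) 1) (λ.λ.0 1)
  →1  λ.(λ.1) (λ.λ.0 1)
  →2  λ.0

Answer: YES — reaches normal form λ.0 in 2 ≤ 2 steps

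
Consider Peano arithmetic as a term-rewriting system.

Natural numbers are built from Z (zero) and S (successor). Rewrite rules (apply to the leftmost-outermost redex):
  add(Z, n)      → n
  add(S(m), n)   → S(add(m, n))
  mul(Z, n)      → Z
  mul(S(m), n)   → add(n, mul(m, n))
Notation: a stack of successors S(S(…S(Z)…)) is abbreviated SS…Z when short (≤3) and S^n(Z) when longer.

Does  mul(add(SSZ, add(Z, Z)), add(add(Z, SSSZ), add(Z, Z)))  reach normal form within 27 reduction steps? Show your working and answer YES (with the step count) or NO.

  start: mul(add(SSZ, add(Z, Z)), add(add(Z, SSSZ), add(Z, Z)))
  →1  mul(S(add(SZ, add(Z, Z))), add(add(Z, SSSZ), add(Z, Z)))
  →2  add(add(add(Z, SSSZ), add(Z, Z)), mul(add(SZ, add(Z, Z)), add(add(Z, SSSZ), add(Z, Z))))
  →3  add(add(SSSZ, add(Z, Z)), mul(add(SZ, add(Z, Z)), add(add(Z, SSSZ), add(Z, Z))))
  →4  add(S(add(SSZ, add(Z, Z))), mul(add(SZ, add(Z, Z)), add(add(Z, SSSZ), add(Z, Z))))
  →5  S(add(add(SSZ, add(Z, Z)), mul(add(SZ, add(Z, Z)), add(add(Z, SSSZ), add(Z, Z)))))
  →6  S(add(S(add(SZ, add(Z, Z))), mul(add(SZ, add(Z, Z)), add(add(Z, SSSZ), add(Z, Z)))))
  →7  S(S(add(add(SZ, add(Z, Z)), mul(add(SZ, add(Z, Z)), add(add(Z, SSSZ), add(Z, Z))))))
  →8  S(S(add(S(add(Z, add(Z, Z))), mul(add(SZ, add(Z, Z)), add(add(Z, SSSZ), add(Z, Z))))))
  →9  S(S(S(add(add(Z, add(Z, Z)), mul(add(SZ, add(Z, Z)), add(add(Z, SSSZ), add(Z, Z)))))))
  →10  S(S(S(add(add(Z, Z), mul(add(SZ, add(Z, Z)), add(add(Z, SSSZ), add(Z, Z)))))))
  →11  S(S(S(add(Z, mul(add(SZ, add(Z, Z)), add(add(Z, SSSZ), add(Z, Z)))))))
  →12  S(S(S(mul(add(SZ, add(Z, Z)), add(add(Z, SSSZ), add(Z, Z))))))
  →13  S(S(S(mul(S(add(Z, add(Z, Z))), add(add(Z, SSSZ), add(Z, Z))))))
  →14  S(S(S(add(add(add(Z, SSSZ), add(Z, Z)), mul(add(Z, add(Z, Z)), add(add(Z, SSSZ), add(Z, Z)))))))
  →15  S(S(S(add(add(SSSZ, add(Z, Z)), mul(add(Z, add(Z, Z)), add(add(Z, SSSZ), add(Z, Z)))))))
  →16  S(S(S(add(S(add(SSZ, add(Z, Z))), mul(add(Z, add(Z, Z)), add(add(Z, SSSZ), add(Z, Z)))))))
  →17  S(S(S(S(add(add(SSZ, add(Z, Z)), mul(add(Z, add(Z, Z)), add(add(Z, SSSZ), add(Z, Z))))))))
  →18  S(S(S(S(add(S(add(SZ, add(Z, Z))), mul(add(Z, add(Z, Z)), add(add(Z, SSSZ), add(Z, Z))))))))
  →19  S(S(S(S(S(add(add(SZ, add(Z, Z)), mul(add(Z, add(Z, Z)), add(add(Z, SSSZ), add(Z, Z)))))))))
  →20  S(S(S(S(S(add(S(add(Z, add(Z, Z))), mul(add(Z, add(Z, Z)), add(add(Z, SSSZ), add(Z, Z)))))))))
  →21  S(S(S(S(S(S(add(add(Z, add(Z, Z)), mul(add(Z, add(Z, Z)), add(add(Z, SSSZ), add(Z, Z))))))))))
  →22  S(S(S(S(S(S(add(add(Z, Z), mul(add(Z, add(Z, Z)), add(add(Z, SSSZ), add(Z, Z))))))))))
  →23  S(S(S(S(S(S(add(Z, mul(add(Z, add(Z, Z)), add(add(Z, SSSZ), add(Z, Z))))))))))
  →24  S(S(S(S(S(S(mul(add(Z, add(Z, Z)), add(add(Z, SSSZ), add(Z, Z)))))))))
  →25  S(S(S(S(S(S(mul(add(Z, Z), add(add(Z, SSSZ), add(Z, Z)))))))))
  →26  S(S(S(S(S(S(mul(Z, add(add(Z, SSSZ), add(Z, Z)))))))))
  →27  S^6(Z)

Answer: YES — reaches normal form S^6(Z) in 27 ≤ 27 steps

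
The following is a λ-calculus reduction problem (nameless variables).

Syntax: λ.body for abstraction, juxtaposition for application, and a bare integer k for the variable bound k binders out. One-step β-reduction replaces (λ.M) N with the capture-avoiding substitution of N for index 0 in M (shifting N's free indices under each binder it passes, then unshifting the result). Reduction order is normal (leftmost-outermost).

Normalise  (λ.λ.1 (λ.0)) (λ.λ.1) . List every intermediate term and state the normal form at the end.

Answer: normal form = λ.λ.λ.0  (in 2 steps)

Reduction:
  start: (λ.λ.1 (λ.0)) (λ.λ.1)
  [1] λ.(λ.λ.1) (λ.0)
  [2] λ.λ.λ.0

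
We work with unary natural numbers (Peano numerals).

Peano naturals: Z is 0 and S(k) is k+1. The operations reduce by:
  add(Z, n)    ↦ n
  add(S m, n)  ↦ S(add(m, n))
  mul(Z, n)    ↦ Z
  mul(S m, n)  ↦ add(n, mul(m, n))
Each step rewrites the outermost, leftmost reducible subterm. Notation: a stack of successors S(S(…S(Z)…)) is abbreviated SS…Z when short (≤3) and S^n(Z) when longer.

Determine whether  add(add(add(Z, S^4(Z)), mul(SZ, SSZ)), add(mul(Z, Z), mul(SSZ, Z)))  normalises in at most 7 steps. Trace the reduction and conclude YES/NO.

  start: add(add(add(Z, S^4(Z)), mul(SZ, SSZ)), add(mul(Z, Z), mul(SSZ, Z)))
  [1] add(add(S^4(Z), mul(SZ, SSZ)), add(mul(Z, Z), mul(SSZ, Z)))
  [2] add(S(add(SSSZ, mul(SZ, SSZ))), add(mul(Z, Z), mul(SSZ, Z)))
  [3] S(add(add(SSSZ, mul(SZ, SSZ)), add(mul(Z, Z), mul(SSZ, Z))))
  [4] S(add(S(add(SSZ, mul(SZ, SSZ))), add(mul(Z, Z), mul(SSZ, Z))))
  [5] S(S(add(add(SSZ, mul(SZ, SSZ)), add(mul(Z, Z), mul(SSZ, Z)))))
  [6] S(S(add(S(add(SZ, mul(SZ, SSZ))), add(mul(Z, Z), mul(SSZ, Z)))))
  [7] S(S(S(add(add(SZ, mul(SZ, SSZ)), add(mul(Z, Z), mul(SSZ, Z))))))

Answer: NO — after 7 steps the term is S(S(S(add(add(SZ, mul(SZ, SSZ)), add(mul(Z, Z), mul(SSZ, Z)))))), not yet normal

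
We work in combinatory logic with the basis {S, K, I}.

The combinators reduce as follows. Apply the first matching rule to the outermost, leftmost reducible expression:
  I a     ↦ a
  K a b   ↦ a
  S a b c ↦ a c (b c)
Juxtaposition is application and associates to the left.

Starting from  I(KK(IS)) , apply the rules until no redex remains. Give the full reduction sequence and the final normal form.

  start: I(KK(IS))
  [1] KK(IS)
  [2] K

Answer: normal form = K  (in 2 steps)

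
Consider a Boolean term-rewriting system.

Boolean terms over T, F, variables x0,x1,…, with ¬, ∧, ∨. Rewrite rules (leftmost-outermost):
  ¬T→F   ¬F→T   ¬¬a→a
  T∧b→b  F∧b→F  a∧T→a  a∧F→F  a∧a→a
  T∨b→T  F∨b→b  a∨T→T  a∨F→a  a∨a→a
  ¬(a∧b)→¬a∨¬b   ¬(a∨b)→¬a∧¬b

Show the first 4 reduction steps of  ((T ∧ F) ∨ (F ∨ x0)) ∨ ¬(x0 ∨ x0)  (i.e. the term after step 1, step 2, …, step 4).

  start: ((T ∧ F) ∨ (F ∨ x0)) ∨ ¬(x0 ∨ x0)
  step 1: (F ∨ (F ∨ x0)) ∨ ¬(x0 ∨ x0)
  step 2: (F ∨ x0) ∨ ¬(x0 ∨ x0)
  step 3: x0 ∨ ¬(x0 ∨ x0)
  step 4: x0 ∨ (¬x0 ∧ ¬x0)

Answer: after 4 steps: x0 ∨ (¬x0 ∧ ¬x0)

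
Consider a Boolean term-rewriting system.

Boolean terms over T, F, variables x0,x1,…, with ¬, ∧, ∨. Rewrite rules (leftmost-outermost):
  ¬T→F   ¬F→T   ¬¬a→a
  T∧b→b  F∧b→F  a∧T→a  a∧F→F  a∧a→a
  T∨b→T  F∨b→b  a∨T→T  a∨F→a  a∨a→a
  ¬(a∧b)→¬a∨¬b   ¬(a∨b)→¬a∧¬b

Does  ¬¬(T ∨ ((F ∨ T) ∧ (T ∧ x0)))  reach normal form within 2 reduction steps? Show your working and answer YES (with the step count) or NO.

Answer: YES — reaches normal form T in 2 ≤ 2 steps

Reduction:
  start: ¬¬(T ∨ ((F ∨ T) ∧ (T ∧ x0)))
  [1] T ∨ ((F ∨ T) ∧ (T ∧ x0))
  [2] T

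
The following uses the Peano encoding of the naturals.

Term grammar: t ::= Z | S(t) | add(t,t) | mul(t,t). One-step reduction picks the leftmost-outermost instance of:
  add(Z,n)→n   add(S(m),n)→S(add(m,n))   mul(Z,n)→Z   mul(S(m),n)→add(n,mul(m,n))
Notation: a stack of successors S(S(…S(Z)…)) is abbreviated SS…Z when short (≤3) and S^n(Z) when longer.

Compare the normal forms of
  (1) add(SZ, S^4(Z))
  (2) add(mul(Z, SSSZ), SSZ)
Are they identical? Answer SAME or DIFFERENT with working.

Term A:
  start: add(SZ, S^4(Z))
  [1] S(add(Z, S^4(Z)))
  [2] S^5(Z)

Term B:
  start: add(mul(Z, SSSZ), SSZ)
  [1] add(Z, SSZ)
  [2] SSZ

Answer: DIFFERENT — A ⇓ S^5(Z), B ⇓ SSZ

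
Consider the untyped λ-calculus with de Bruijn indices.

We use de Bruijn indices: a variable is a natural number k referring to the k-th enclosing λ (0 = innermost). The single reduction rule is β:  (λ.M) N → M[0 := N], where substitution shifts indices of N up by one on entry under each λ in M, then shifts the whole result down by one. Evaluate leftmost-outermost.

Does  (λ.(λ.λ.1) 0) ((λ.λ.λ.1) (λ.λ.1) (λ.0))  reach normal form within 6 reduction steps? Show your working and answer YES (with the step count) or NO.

  start: (λ.(λ.λ.1) 0) ((λ.λ.λ.1) (λ.λ.1) (λ.0))
  [1] (λ.λ.1) ((λ.λ.λ.1) (λ.λ.1) (λ.0))
  [2] λ.(λ.λ.λ.1) (λ.λ.1) (λ.0)
  [3] λ.(λ.λ.1) (λ.0)
  [4] λ.λ.λ.0

Answer: YES — reaches normal form λ.λ.λ.0 in 4 ≤ 6 steps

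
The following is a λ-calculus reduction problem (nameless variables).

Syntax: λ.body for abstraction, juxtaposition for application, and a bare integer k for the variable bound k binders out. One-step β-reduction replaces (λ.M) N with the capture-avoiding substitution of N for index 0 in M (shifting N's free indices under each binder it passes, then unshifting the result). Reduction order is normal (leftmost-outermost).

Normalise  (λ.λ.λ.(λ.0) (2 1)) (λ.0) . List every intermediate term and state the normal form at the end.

Answer: normal form = λ.λ.1  (in 3 steps)

Derivation:
  start: (λ.λ.λ.(λ.0) (2 1)) (λ.0)
  →1  λ.λ.(λ.0) ((λ.0) 1)
  →2  λ.λ.(λ.0) 1
  →3  λ.λ.1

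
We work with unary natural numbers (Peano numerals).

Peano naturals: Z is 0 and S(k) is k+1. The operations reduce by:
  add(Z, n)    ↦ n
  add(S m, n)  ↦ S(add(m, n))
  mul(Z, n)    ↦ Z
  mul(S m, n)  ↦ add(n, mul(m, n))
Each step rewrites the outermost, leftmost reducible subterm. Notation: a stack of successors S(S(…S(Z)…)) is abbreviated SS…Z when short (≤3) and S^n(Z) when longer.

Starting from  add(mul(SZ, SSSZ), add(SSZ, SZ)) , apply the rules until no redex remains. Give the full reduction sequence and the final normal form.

Answer: normal form = S^6(Z)  (in 13 steps)

Working:
  start: add(mul(SZ, SSSZ), add(SSZ, SZ))
  →1  add(add(SSSZ, mul(Z, SSSZ)), add(SSZ, SZ))
  →2  add(S(add(SSZ, mul(Z, SSSZ))), add(SSZ, SZ))
  →3  S(add(add(SSZ, mul(Z, SSSZ)), add(SSZ, SZ)))
  →4  S(add(S(add(SZ, mul(Z, SSSZ))), add(SSZ, SZ)))
  →5  S(S(add(add(SZ, mul(Z, SSSZ)), add(SSZ, SZ))))
  →6  S(S(add(S(add(Z, mul(Z, SSSZ))), add(SSZ, SZ))))
  →7  S(S(S(add(add(Z, mul(Z, SSSZ)), add(SSZ, SZ)))))
  →8  S(S(S(add(mul(Z, SSSZ), add(SSZ, SZ)))))
  →9  S(S(S(add(Z, add(SSZ, SZ)))))
  →10  S(S(S(add(SSZ, SZ))))
  →11  S(S(S(S(add(SZ, SZ)))))
  →12  S(S(S(S(S(add(Z, SZ))))))
  →13  S^6(Z)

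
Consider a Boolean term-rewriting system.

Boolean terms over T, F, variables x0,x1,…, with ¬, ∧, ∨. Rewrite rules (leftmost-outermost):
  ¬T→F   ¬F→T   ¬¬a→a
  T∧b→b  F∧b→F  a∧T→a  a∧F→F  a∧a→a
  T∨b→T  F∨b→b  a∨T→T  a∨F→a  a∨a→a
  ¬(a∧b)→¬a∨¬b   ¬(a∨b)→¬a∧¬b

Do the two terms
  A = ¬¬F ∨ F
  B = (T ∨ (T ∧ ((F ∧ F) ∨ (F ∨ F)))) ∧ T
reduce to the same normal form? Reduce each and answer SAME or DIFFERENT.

Term A:
  start: ¬¬F ∨ F
  [1] ¬¬F
  [2] F

Term B:
  start: (T ∨ (T ∧ ((F ∧ F) ∨ (F ∨ F)))) ∧ T
  [1] T ∨ (T ∧ ((F ∧ F) ∨ (F ∨ F)))
  [2] T

Answer: DIFFERENT — A ⇓ F, B ⇓ T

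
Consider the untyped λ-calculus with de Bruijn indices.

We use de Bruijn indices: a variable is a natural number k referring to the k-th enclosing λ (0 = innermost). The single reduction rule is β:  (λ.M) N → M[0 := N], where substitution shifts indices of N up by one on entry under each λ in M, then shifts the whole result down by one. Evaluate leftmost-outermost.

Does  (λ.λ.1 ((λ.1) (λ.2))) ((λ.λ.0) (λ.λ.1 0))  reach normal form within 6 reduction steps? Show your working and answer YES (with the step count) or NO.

  start: (λ.λ.1 ((λ.1) (λ.2))) ((λ.λ.0) (λ.λ.1 0))
  →1  λ.(λ.λ.0) (λ.λ.1 0) ((λ.1) (λ.(λ.λ.0) (λ.λ.1 0)))
  →2  λ.(λ.0) ((λ.1) (λ.(λ.λ.0) (λ.λ.1 0)))
  →3  λ.(λ.1) (λ.(λ.λ.0) (λ.λ.1 0))
  →4  λ.0

Answer: YES — reaches normal form λ.0 in 4 ≤ 6 steps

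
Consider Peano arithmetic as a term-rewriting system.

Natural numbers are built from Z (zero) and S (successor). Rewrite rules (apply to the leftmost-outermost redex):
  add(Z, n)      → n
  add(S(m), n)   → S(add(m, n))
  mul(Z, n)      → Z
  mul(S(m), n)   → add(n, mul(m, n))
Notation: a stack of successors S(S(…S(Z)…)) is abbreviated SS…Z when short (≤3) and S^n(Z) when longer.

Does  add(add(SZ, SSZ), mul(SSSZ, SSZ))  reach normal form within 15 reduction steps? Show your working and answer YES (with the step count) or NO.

Answer: NO — after 15 steps the term is S(S(S(S(S(S(S(add(SSZ, mul(Z, SSZ))))))))), not yet normal

Working:
  start: add(add(SZ, SSZ), mul(SSSZ, SSZ))
  →1  add(S(add(Z, SSZ)), mul(SSSZ, SSZ))
  →2  S(add(add(Z, SSZ), mul(SSSZ, SSZ)))
  →3  S(add(SSZ, mul(SSSZ, SSZ)))
  →4  S(S(add(SZ, mul(SSSZ, SSZ))))
  →5  S(S(S(add(Z, mul(SSSZ, SSZ)))))
  →6  S(S(S(mul(SSSZ, SSZ))))
  →7  S(S(S(add(SSZ, mul(SSZ, SSZ)))))
  →8  S(S(S(S(add(SZ, mul(SSZ, SSZ))))))
  →9  S(S(S(S(S(add(Z, mul(SSZ, SSZ)))))))
  →10  S(S(S(S(S(mul(SSZ, SSZ))))))
  →11  S(S(S(S(S(add(SSZ, mul(SZ, SSZ)))))))
  →12  S(S(S(S(S(S(add(SZ, mul(SZ, SSZ))))))))
  →13  S(S(S(S(S(S(S(add(Z, mul(SZ, SSZ)))))))))
  →14  S(S(S(S(S(S(S(mul(SZ, SSZ))))))))
  →15  S(S(S(S(S(S(S(add(SSZ, mul(Z, SSZ)))))))))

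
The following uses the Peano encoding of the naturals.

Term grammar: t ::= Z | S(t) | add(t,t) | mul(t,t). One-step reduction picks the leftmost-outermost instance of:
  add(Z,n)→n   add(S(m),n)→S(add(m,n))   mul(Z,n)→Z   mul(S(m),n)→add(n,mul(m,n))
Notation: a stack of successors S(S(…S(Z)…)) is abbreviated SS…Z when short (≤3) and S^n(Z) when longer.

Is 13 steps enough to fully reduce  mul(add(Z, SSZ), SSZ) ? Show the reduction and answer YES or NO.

  start: mul(add(Z, SSZ), SSZ)
  step 1: mul(SSZ, SSZ)
  step 2: add(SSZ, mul(SZ, SSZ))
  step 3: S(add(SZ, mul(SZ, SSZ)))
  step 4: S(S(add(Z, mul(SZ, SSZ))))
  step 5: S(S(mul(SZ, SSZ)))
  step 6: S(S(add(SSZ, mul(Z, SSZ))))
  step 7: S(S(S(add(SZ, mul(Z, SSZ)))))
  step 8: S(S(S(S(add(Z, mul(Z, SSZ))))))
  step 9: S(S(S(S(mul(Z, SSZ)))))
  step 10: S^4(Z)

Answer: YES — reaches normal form S^4(Z) in 10 ≤ 13 steps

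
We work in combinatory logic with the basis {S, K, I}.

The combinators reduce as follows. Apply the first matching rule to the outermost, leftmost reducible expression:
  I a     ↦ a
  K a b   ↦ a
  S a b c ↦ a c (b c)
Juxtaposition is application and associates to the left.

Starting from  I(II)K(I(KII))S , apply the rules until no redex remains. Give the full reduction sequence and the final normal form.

Answer: normal form = I  (in 6 steps)

Derivation:
  start: I(II)K(I(KII))S
  →1  IIK(I(KII))S
  →2  IK(I(KII))S
  →3  K(I(KII))S
  →4  I(KII)
  →5  KII
  →6  I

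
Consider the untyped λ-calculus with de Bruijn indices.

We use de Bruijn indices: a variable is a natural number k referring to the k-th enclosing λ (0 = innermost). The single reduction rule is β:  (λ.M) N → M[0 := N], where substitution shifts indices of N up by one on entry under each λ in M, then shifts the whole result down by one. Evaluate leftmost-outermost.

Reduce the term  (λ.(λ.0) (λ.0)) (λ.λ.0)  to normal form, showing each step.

  start: (λ.(λ.0) (λ.0)) (λ.λ.0)
  step 1: (λ.0) (λ.0)
  step 2: λ.0

Answer: normal form = λ.0  (in 2 steps)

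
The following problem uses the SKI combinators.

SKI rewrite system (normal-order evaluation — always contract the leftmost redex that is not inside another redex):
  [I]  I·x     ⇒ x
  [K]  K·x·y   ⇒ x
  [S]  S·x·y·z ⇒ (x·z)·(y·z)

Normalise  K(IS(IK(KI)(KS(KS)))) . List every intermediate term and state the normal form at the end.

Answer: normal form = K(S(KI))  (in 3 steps)

Derivation:
  start: K(IS(IK(KI)(KS(KS))))
  →1  K(S(IK(KI)(KS(KS))))
  →2  K(S(K(KI)(KS(KS))))
  →3  K(S(KI))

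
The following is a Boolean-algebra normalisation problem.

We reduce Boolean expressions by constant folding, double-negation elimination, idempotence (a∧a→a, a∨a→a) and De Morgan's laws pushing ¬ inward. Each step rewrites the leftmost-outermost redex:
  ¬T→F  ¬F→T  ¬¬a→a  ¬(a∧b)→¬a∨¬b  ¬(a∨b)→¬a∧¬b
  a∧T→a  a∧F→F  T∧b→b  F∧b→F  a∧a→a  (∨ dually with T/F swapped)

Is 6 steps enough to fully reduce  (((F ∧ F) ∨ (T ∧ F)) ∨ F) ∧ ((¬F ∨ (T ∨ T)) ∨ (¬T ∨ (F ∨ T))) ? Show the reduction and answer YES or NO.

  start: (((F ∧ F) ∨ (T ∧ F)) ∨ F) ∧ ((¬F ∨ (T ∨ T)) ∨ (¬T ∨ (F ∨ T)))
  [1] ((F ∧ F) ∨ (T ∧ F)) ∧ ((¬F ∨ (T ∨ T)) ∨ (¬T ∨ (F ∨ T)))
  [2] (F ∨ (T ∧ F)) ∧ ((¬F ∨ (T ∨ T)) ∨ (¬T ∨ (F ∨ T)))
  [3] (T ∧ F) ∧ ((¬F ∨ (T ∨ T)) ∨ (¬T ∨ (F ∨ T)))
  [4] F ∧ ((¬F ∨ (T ∨ T)) ∨ (¬T ∨ (F ∨ T)))
  [5] F

Answer: YES — reaches normal form F in 5 ≤ 6 steps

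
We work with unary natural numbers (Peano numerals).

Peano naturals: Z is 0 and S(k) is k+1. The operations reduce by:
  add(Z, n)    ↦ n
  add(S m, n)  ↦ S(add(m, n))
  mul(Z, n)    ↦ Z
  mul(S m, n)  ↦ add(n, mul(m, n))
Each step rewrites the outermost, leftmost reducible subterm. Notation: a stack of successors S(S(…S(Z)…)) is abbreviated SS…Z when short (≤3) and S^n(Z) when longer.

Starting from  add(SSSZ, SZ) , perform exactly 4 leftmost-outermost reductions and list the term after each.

Answer: after 4 steps: S^4(Z)

Working:
  start: add(SSSZ, SZ)
  →1  S(add(SSZ, SZ))
  →2  S(S(add(SZ, SZ)))
  →3  S(S(S(add(Z, SZ))))
  →4  S^4(Z)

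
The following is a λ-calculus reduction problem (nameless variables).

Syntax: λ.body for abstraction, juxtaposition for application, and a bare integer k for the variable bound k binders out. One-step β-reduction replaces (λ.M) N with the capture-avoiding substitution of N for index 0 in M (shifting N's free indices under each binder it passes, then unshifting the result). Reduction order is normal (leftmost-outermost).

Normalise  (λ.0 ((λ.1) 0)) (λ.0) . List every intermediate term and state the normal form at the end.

Answer: normal form = λ.0  (in 3 steps)

Derivation:
  start: (λ.0 ((λ.1) 0)) (λ.0)
  [1] (λ.0) ((λ.λ.0) (λ.0))
  [2] (λ.λ.0) (λ.0)
  [3] λ.0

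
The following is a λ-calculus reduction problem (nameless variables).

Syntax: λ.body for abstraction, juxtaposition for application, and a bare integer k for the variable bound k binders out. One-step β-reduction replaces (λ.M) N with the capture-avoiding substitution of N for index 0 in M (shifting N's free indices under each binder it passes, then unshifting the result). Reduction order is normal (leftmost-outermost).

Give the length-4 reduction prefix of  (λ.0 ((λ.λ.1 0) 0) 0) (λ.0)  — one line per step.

Answer: after 4 steps: (λ.0) (λ.0)

Derivation:
  start: (λ.0 ((λ.λ.1 0) 0) 0) (λ.0)
  step 1: (λ.0) ((λ.λ.1 0) (λ.0)) (λ.0)
  step 2: (λ.λ.1 0) (λ.0) (λ.0)
  step 3: (λ.(λ.0) 0) (λ.0)
  step 4: (λ.0) (λ.0)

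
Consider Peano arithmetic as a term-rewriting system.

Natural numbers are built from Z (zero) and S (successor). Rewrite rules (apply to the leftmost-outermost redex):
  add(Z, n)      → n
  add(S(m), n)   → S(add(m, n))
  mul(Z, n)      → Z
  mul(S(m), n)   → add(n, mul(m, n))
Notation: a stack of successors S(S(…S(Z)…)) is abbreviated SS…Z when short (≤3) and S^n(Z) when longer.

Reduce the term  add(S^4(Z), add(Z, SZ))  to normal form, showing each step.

  start: add(S^4(Z), add(Z, SZ))
  step 1: S(add(SSSZ, add(Z, SZ)))
  step 2: S(S(add(SSZ, add(Z, SZ))))
  step 3: S(S(S(add(SZ, add(Z, SZ)))))
  step 4: S(S(S(S(add(Z, add(Z, SZ))))))
  step 5: S(S(S(S(add(Z, SZ)))))
  step 6: S^5(Z)

Answer: normal form = S^5(Z)  (in 6 steps)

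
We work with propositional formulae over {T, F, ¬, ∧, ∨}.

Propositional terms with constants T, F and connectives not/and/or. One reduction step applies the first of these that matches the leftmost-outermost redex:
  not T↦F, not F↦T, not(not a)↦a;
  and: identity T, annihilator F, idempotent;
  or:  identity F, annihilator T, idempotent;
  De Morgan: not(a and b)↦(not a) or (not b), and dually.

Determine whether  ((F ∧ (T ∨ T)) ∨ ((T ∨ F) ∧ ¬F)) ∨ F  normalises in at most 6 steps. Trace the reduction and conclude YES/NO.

  start: ((F ∧ (T ∨ T)) ∨ ((T ∨ F) ∧ ¬F)) ∨ F
  →1  (F ∧ (T ∨ T)) ∨ ((T ∨ F) ∧ ¬F)
  →2  F ∨ ((T ∨ F) ∧ ¬F)
  →3  (T ∨ F) ∧ ¬F
  →4  T ∧ ¬F
  →5  ¬F
  →6  T

Answer: YES — reaches normal form T in 6 ≤ 6 steps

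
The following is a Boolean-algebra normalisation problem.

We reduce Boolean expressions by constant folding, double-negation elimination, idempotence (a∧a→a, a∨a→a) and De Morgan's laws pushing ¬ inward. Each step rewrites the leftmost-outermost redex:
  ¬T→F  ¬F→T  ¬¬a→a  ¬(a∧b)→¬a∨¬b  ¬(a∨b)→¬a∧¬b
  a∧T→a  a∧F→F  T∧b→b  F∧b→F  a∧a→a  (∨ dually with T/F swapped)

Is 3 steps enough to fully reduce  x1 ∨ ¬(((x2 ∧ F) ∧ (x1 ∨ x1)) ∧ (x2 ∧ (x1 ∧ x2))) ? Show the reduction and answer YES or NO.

Answer: NO — after 3 steps the term is x1 ∨ (((¬x2 ∨ ¬F) ∨ ¬(x1 ∨ x1)) ∨ ¬(x2 ∧ (x1 ∧ x2))), not yet normal

Reduction:
  start: x1 ∨ ¬(((x2 ∧ F) ∧ (x1 ∨ x1)) ∧ (x2 ∧ (x1 ∧ x2)))
  →1  x1 ∨ (¬((x2 ∧ F) ∧ (x1 ∨ x1)) ∨ ¬(x2 ∧ (x1 ∧ x2)))
  →2  x1 ∨ ((¬(x2 ∧ F) ∨ ¬(x1 ∨ x1)) ∨ ¬(x2 ∧ (x1 ∧ x2)))
  →3  x1 ∨ (((¬x2 ∨ ¬F) ∨ ¬(x1 ∨ x1)) ∨ ¬(x2 ∧ (x1 ∧ x2)))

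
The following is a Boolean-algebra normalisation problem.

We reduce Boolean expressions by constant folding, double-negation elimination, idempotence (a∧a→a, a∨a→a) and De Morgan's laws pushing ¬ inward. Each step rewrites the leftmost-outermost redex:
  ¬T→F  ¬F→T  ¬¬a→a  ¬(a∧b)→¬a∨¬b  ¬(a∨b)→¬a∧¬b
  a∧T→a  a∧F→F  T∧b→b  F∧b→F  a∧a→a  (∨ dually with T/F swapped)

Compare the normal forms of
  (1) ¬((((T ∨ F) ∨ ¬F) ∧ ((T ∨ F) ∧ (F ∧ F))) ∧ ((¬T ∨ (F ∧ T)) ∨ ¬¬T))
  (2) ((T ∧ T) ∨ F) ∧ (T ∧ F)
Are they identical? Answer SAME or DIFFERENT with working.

Answer: DIFFERENT — A ⇓ T, B ⇓ F

Reduction:
Term A:
  start: ¬((((T ∨ F) ∨ ¬F) ∧ ((T ∨ F) ∧ (F ∧ F))) ∧ ((¬T ∨ (F ∧ T)) ∨ ¬¬T))
  →1  ¬(((T ∨ F) ∨ ¬F) ∧ ((T ∨ F) ∧ (F ∧ F))) ∨ ¬((¬T ∨ (F ∧ T)) ∨ ¬¬T)
  →2  (¬((T ∨ F) ∨ ¬F) ∨ ¬((T ∨ F) ∧ (F ∧ F))) ∨ ¬((¬T ∨ (F ∧ T)) ∨ ¬¬T)
  →3  ((¬(T ∨ F) ∧ ¬¬F) ∨ ¬((T ∨ F) ∧ (F ∧ F))) ∨ ¬((¬T ∨ (F ∧ T)) ∨ ¬¬T)
  →4  (((¬T ∧ ¬F) ∧ ¬¬F) ∨ ¬((T ∨ F) ∧ (F ∧ F))) ∨ ¬((¬T ∨ (F ∧ T)) ∨ ¬¬T)
  →5  (((F ∧ ¬F) ∧ ¬¬F) ∨ ¬((T ∨ F) ∧ (F ∧ F))) ∨ ¬((¬T ∨ (F ∧ T)) ∨ ¬¬T)
  →6  ((F ∧ ¬¬F) ∨ ¬((T ∨ F) ∧ (F ∧ F))) ∨ ¬((¬T ∨ (F ∧ T)) ∨ ¬¬T)
  →7  (F ∨ ¬((T ∨ F) ∧ (F ∧ F))) ∨ ¬((¬T ∨ (F ∧ T)) ∨ ¬¬T)
  →8  ¬((T ∨ F) ∧ (F ∧ F)) ∨ ¬((¬T ∨ (F ∧ T)) ∨ ¬¬T)
  →9  (¬(T ∨ F) ∨ ¬(F ∧ F)) ∨ ¬((¬T ∨ (F ∧ T)) ∨ ¬¬T)
  →10  ((¬T ∧ ¬F) ∨ ¬(F ∧ F)) ∨ ¬((¬T ∨ (F ∧ T)) ∨ ¬¬T)
  →11  ((F ∧ ¬F) ∨ ¬(F ∧ F)) ∨ ¬((¬T ∨ (F ∧ T)) ∨ ¬¬T)
  →12  (F ∨ ¬(F ∧ F)) ∨ ¬((¬T ∨ (F ∧ T)) ∨ ¬¬T)
  →13  ¬(F ∧ F) ∨ ¬((¬T ∨ (F ∧ T)) ∨ ¬¬T)
  →14  (¬F ∨ ¬F) ∨ ¬((¬T ∨ (F ∧ T)) ∨ ¬¬T)
  →15  ¬F ∨ ¬((¬T ∨ (F ∧ T)) ∨ ¬¬T)
  →16  T ∨ ¬((¬T ∨ (F ∧ T)) ∨ ¬¬T)
  →17  T

Term B:
  start: ((T ∧ T) ∨ F) ∧ (T ∧ F)
  →1  (T ∧ T) ∧ (T ∧ F)
  →2  T ∧ (T ∧ F)
  →3  T ∧ F
  →4  F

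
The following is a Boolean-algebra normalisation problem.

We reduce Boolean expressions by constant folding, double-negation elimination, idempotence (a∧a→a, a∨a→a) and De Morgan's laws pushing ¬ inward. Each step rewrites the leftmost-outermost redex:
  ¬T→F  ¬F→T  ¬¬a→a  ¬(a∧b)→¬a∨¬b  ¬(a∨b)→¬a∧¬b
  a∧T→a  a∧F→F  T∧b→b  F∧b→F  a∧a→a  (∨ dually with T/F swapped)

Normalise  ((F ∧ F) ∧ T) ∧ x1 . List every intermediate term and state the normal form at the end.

  start: ((F ∧ F) ∧ T) ∧ x1
  step 1: (F ∧ F) ∧ x1
  step 2: F ∧ x1
  step 3: F

Answer: normal form = F  (in 3 steps)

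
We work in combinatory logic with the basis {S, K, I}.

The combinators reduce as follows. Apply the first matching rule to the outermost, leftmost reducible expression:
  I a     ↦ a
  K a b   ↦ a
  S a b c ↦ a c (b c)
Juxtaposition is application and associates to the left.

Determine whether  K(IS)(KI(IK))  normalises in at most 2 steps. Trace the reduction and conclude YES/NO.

Answer: YES — reaches normal form S in 2 ≤ 2 steps

Derivation:
  start: K(IS)(KI(IK))
  step 1: IS
  step 2: S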